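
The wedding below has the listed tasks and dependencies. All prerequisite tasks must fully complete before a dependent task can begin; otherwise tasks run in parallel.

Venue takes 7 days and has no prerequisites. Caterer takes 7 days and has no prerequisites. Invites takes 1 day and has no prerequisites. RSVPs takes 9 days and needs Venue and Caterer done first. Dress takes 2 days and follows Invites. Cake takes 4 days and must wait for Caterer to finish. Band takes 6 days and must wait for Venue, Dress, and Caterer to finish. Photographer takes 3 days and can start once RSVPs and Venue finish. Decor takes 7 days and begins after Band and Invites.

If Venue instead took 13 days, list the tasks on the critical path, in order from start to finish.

The binding path is Venue→Band→Decor = 7+6+7 = 20; finish at 20 days.
Venue is on the critical path; changing it to 13 makes that path 26 days.
That remains the longest chain; total 26 days.

Venue, Band, Decor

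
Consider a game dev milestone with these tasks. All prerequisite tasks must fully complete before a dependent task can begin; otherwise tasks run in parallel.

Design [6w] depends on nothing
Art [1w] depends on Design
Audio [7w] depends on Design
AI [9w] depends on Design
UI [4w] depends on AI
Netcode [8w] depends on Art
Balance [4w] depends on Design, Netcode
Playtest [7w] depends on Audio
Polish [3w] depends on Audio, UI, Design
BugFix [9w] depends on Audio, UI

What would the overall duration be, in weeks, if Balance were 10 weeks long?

28

Critical path before the change: Design→AI→UI→BugFix = 6+9+4+9 = 28 giving 28 weeks.
Balance is off the critical path — its longest chain is 19 weeks, giving 9 of slack.
The critical path is still Design→AI→UI→BugFix; finish is now 28 weeks.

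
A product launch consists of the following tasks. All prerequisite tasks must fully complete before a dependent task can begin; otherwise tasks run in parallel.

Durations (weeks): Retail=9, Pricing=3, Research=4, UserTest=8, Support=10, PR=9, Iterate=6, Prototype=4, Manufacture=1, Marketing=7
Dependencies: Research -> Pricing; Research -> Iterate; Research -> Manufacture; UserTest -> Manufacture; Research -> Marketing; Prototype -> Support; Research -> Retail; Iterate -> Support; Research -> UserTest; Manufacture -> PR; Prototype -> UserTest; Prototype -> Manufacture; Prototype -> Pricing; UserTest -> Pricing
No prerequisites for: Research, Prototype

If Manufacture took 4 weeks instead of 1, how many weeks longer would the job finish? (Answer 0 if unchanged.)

Actual critical path: Research→UserTest→Manufacture→PR = 4+8+1+9 = 22 ⇒ 22 weeks.
Since Manufacture is critical, the +3 change carries straight to that chain (now 25 weeks).
No other chain overtakes it, so the finish is 25 weeks.
Change in finish: 25 − 22 = +3 weeks.

3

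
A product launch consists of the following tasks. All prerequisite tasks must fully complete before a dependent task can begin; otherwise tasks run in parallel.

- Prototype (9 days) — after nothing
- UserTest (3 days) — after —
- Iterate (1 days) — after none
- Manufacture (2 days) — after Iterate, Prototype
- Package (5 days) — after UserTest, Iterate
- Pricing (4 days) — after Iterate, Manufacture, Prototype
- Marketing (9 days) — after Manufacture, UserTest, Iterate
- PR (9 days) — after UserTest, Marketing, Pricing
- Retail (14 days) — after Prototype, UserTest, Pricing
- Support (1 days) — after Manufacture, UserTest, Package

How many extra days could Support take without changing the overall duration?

17

Prototype→Manufacture→Pricing→Retail = 9+2+4+14 = 29 sets the makespan at 29 days.
Longest path through Support: 12 days (earliest finish 12, latest finish 29).
Float = 29 − 12 = 17.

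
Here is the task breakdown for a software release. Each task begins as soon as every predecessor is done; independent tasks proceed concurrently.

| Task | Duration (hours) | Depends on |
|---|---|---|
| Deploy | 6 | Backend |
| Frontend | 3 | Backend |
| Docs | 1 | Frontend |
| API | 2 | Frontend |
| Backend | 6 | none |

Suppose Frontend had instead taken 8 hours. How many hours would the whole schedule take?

As given, the longest chain is Backend→Deploy = 6+6 = 12, so the finish is 12 hours.
Frontend has 1 hour of float (longest path through it is 11).
New critical path: Backend→Frontend→API = 6+8+2 = 16 ⇒ 16 hours.

16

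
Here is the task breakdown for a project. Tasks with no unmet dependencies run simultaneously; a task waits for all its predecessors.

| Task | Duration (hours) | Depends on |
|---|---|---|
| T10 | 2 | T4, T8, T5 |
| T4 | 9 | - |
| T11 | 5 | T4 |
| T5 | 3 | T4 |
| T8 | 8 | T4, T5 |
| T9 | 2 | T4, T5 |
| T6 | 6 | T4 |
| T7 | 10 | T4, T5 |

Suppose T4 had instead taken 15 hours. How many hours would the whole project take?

Critical path before the change: T4→T5→T7 = 9+3+10 = 22 giving 22 hours.
T4 is on the critical path; changing it to 15 makes that path 28 hours.
That remains the longest chain; total 28 hours.

28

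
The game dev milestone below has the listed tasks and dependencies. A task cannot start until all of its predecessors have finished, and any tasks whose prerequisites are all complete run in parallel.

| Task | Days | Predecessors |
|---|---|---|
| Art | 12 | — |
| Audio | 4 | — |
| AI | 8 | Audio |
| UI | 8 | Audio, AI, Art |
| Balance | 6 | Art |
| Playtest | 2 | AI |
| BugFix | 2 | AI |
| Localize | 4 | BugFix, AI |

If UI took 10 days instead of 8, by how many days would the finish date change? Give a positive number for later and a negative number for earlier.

2

Actual critical path: Art→UI = 12+8 = 20 ⇒ 20 days.
UI is on the critical path; changing it to 10 makes that path 22 days.
No other chain overtakes it, so the finish is 22 days.
Change in finish: 22 − 20 = +2 days.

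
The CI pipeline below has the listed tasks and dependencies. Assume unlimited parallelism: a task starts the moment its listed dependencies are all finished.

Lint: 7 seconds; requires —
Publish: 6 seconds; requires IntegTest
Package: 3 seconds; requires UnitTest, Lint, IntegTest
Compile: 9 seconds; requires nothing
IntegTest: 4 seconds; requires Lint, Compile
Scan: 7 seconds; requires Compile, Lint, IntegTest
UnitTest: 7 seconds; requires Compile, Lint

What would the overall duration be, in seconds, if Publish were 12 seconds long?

As given, the longest chain is Compile→IntegTest→Scan = 9+4+7 = 20, so the finish is 20 seconds.
Publish has 1 second of float (longest path through it is 19).
New critical path: Compile→IntegTest→Publish = 9+4+12 = 25 ⇒ 25 seconds.

25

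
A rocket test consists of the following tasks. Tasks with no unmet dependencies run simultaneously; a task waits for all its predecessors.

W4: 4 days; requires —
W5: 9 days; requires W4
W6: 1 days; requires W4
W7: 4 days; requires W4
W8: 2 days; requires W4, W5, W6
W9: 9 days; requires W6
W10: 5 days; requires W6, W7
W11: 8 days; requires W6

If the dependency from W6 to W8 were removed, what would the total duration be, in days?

15

Before: longest chain W4→W5→W8 = 4+9+2 = 15, finish 15.
Dropping W6→W8 doesn't change W8's earliest start (13); another predecessor still binds.
The longest chain is now W4→W5→W8 = 4+9+2 = 15, so the plan takes 15 days.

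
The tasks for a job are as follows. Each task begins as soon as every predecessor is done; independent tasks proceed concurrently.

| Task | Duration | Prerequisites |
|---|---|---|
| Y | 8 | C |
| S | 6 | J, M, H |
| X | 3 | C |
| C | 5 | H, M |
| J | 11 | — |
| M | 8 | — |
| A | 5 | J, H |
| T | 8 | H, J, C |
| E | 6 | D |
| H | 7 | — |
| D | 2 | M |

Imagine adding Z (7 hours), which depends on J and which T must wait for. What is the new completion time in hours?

26

Originally the job takes 21 hours.
With Z inserted, T now waits for max(H, J, C, Z).
New critical path: J→Z→T = 11+7+8 = 26 ⇒ 26 hours.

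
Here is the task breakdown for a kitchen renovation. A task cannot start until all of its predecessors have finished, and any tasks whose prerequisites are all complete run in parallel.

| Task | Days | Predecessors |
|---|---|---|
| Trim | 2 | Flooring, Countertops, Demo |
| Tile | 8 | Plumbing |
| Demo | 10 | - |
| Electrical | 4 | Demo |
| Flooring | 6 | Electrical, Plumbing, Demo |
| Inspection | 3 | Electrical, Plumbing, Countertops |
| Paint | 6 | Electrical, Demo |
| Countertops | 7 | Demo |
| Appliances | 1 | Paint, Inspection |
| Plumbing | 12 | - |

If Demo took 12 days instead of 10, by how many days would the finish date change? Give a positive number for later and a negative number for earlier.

2

Critical path before the change: Demo→Electrical→Flooring→Trim = 10+4+6+2 = 22 giving 22 days.
Demo lies on that path, so at 12 days the path becomes 24 days.
That remains the longest chain; total 24 days.
Change in finish: 24 − 22 = +2 days.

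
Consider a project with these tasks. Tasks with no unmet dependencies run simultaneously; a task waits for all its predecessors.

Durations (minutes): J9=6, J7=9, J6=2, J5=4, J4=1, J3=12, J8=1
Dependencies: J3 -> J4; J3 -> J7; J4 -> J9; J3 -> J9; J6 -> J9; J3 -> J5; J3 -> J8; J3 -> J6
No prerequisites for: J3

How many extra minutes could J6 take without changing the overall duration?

J3→J7 = 12+9 = 21 sets the makespan at 21 minutes.
The longest chain containing J6 totals 20 minutes.
Float = 21 − 20 = 1.

1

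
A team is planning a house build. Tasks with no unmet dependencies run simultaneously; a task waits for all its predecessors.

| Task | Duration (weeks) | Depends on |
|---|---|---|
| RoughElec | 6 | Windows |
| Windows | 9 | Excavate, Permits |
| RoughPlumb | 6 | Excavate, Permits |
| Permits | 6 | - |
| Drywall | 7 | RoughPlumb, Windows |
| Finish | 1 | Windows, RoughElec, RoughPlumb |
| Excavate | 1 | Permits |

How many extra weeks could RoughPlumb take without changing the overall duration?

3

Permits→Excavate→Windows→RoughElec→Finish = 6+1+9+6+1 = 23 sets the makespan at 23 weeks.
The longest chain containing RoughPlumb totals 20 weeks.
Slack of RoughPlumb = 10 − 7 = 3 weeks.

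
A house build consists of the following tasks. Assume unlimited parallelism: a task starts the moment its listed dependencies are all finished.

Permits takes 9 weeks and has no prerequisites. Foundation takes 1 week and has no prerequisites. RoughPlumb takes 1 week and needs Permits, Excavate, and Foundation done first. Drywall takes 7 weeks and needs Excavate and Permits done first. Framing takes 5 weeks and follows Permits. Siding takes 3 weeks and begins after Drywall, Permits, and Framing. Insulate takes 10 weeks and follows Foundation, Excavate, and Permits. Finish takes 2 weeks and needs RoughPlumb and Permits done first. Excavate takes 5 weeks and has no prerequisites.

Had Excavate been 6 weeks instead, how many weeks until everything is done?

19

As given, the longest chain is Permits→Insulate = 9+10 = 19, so the finish is 19 weeks.
Excavate is off the critical path — its longest chain is 15 weeks, giving 4 of slack.
The critical path is still Permits→Insulate; finish is now 19 weeks.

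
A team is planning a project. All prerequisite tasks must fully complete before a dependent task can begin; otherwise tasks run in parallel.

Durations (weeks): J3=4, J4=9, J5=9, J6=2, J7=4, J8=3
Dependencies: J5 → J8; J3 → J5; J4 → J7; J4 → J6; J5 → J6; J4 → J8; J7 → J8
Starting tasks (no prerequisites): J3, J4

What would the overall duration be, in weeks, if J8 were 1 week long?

15

The binding path is J3→J5→J8 = 4+9+3 = 16; finish at 16 weeks.
Since J8 is critical, the -2 change carries straight to that chain (now 14 weeks).
Now J3→J5→J6 = 4+9+2 = 15 is longest, so the finish becomes 15 weeks.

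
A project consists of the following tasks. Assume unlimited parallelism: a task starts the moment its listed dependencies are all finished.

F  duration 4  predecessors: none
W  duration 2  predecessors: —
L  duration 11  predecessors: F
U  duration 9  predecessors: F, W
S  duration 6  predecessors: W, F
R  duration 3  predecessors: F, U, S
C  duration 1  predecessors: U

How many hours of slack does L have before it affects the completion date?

1

F→U→R = 4+9+3 = 16 sets the makespan at 16 hours.
The longest chain containing L totals 15 hours.
Slack of L = 5 − 4 = 1 hour.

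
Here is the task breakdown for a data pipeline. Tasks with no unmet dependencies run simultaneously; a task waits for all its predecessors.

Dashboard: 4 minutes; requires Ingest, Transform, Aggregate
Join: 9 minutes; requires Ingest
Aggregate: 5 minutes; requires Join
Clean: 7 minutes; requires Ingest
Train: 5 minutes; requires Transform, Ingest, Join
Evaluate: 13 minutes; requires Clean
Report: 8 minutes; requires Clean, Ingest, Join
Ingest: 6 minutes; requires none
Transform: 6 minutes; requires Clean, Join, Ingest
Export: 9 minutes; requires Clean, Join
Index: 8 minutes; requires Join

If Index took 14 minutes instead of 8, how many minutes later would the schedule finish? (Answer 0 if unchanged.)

The binding path is Ingest→Clean→Evaluate = 6+7+13 = 26; finish at 26 minutes.
Index is off the critical path — its longest chain is 23 minutes, giving 3 of slack.
The binding chain switches to Ingest→Join→Index = 6+9+14 = 29; finish 29 minutes.
Change in finish: 29 − 26 = +3 minutes.

3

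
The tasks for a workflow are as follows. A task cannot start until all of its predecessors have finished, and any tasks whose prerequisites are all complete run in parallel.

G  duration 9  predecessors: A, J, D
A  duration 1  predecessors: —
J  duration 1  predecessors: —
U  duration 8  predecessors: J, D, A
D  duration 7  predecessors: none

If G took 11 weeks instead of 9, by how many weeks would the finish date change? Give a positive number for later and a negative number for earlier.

2

Actual critical path: D→G = 7+9 = 16 ⇒ 16 weeks.
G is on the critical path; changing it to 11 makes that path 18 weeks.
That remains the longest chain; total 18 weeks.
Change in finish: 18 − 16 = +2 weeks.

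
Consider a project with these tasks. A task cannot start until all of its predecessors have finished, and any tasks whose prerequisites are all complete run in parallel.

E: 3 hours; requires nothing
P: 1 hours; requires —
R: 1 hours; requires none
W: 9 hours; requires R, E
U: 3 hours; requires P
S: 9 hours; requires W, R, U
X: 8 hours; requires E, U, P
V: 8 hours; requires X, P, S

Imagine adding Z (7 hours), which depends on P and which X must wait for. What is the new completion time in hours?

29

Originally the job takes 29 hours.
With Z inserted, X now waits for max(E, U, P, Z).
New critical path: E→W→S→V = 3+9+9+8 = 29 ⇒ 29 hours.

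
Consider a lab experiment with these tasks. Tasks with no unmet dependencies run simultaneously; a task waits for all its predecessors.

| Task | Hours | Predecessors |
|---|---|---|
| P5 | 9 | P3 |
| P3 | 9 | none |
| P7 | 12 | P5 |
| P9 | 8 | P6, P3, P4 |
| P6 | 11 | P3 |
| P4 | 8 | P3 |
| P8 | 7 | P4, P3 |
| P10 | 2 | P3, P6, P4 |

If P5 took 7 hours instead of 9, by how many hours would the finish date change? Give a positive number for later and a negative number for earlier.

As given, the longest chain is P3→P5→P7 = 9+9+12 = 30, so the finish is 30 hours.
P5 lies on that path, so at 7 hours the path becomes 28 hours.
The critical path is still P3→P5→P7; finish is now 28 hours.
Change in finish: 28 − 30 = -2 hours.

-2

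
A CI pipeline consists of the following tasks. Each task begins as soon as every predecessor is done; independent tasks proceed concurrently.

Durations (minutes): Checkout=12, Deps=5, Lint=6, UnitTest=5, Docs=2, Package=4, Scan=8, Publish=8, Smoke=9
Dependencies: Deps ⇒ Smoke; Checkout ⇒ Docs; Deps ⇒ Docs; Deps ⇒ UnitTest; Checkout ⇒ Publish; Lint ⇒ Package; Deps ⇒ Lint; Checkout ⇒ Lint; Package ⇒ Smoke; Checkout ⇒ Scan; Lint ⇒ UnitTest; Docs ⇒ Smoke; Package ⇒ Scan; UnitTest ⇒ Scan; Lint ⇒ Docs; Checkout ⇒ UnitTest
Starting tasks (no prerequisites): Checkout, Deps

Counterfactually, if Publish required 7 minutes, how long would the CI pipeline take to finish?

Critical path before the change: Checkout→Lint→UnitTest→Scan = 12+6+5+8 = 31 giving 31 minutes.
Publish is off the critical path — its longest chain is 20 minutes, giving 11 of slack.
No other chain overtakes it, so the finish is 31 minutes.

31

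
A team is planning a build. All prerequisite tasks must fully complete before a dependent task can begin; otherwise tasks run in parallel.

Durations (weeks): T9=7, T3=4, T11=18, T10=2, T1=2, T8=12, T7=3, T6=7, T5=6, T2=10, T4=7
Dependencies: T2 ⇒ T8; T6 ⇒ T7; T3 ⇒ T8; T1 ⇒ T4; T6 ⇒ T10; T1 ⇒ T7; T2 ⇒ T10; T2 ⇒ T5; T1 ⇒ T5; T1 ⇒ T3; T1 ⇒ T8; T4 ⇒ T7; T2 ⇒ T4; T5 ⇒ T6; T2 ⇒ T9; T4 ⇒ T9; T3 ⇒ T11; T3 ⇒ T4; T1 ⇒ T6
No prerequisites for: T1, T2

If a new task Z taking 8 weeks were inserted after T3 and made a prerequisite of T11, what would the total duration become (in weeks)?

32

Originally the schedule takes 26 weeks.
With Z inserted, T11 now waits for max(T3, Z).
New critical path: T1→T3→Z→T11 = 2+4+8+18 = 32 ⇒ 32 weeks.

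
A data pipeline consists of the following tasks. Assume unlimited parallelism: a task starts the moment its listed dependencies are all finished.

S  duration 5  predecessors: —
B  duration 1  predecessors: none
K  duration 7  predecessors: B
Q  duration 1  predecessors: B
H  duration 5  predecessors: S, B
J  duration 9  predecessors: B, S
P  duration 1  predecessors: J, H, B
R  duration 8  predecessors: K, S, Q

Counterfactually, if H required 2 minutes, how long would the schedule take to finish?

16

Baseline: B→K→R = 1+7+8 = 16 → 16 minutes.
The longest path through H is only 11 minutes, so H has float 5.
The critical path is still B→K→R; finish is now 16 minutes.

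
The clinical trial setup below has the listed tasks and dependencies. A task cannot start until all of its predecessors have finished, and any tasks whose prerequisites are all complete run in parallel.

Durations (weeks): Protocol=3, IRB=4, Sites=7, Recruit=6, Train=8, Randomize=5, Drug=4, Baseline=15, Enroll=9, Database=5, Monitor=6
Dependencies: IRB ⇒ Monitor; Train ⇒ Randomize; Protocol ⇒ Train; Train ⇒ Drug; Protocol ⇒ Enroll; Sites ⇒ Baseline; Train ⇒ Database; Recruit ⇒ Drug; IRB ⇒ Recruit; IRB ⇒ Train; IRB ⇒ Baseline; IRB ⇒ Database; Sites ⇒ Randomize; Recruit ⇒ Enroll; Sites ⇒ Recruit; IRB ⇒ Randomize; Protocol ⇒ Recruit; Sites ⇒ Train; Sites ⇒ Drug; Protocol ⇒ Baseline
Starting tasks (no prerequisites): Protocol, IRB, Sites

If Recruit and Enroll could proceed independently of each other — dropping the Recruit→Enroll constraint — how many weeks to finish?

Original critical path: Sites→Recruit→Enroll = 7+6+9 = 22 ⇒ 22 weeks.
Without Recruit→Enroll, Enroll's earliest start moves from 13 to 3.
After: Sites→Baseline = 7+15 = 22 → 22 weeks.

22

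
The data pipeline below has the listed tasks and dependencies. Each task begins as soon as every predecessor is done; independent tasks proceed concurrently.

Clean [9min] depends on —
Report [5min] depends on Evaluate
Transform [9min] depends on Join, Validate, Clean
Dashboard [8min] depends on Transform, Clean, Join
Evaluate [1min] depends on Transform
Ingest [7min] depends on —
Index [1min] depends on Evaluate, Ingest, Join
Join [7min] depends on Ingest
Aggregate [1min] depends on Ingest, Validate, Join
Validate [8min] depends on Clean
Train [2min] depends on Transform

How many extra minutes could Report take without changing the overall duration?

Clean→Validate→Transform→Dashboard = 9+8+9+8 = 34 sets the makespan at 34 minutes.
The longest chain containing Report totals 32 minutes.
So Report can slip 34 − 32 = 2 minutes.

2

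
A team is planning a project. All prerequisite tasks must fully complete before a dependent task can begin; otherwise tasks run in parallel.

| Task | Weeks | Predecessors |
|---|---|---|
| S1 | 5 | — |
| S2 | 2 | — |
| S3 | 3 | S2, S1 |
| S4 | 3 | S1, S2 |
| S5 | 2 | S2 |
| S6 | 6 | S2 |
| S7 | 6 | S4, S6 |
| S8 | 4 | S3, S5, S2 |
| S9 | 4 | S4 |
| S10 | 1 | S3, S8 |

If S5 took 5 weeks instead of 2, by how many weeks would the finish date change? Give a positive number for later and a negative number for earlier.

Actual critical path: S1→S4→S7 = 5+3+6 = 14 ⇒ 14 weeks.
S5 has 5 weeks of float (longest path through it is 9).
The critical path is still S1→S4→S7; finish is now 14 weeks.
Change in finish: 14 − 14 = +0 weeks.

0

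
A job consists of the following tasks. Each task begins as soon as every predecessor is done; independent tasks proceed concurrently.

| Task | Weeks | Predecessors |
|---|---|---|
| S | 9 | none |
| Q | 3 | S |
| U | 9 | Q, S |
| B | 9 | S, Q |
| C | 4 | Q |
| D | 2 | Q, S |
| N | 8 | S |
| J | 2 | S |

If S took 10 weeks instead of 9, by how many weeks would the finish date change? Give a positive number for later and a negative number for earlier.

1

As given, the longest chain is S→Q→U = 9+3+9 = 21, so the finish is 21 weeks.
Since S is critical, the +1 change carries straight to that chain (now 22 weeks).
That remains the longest chain; total 22 weeks.
Change in finish: 22 − 21 = +1 weeks.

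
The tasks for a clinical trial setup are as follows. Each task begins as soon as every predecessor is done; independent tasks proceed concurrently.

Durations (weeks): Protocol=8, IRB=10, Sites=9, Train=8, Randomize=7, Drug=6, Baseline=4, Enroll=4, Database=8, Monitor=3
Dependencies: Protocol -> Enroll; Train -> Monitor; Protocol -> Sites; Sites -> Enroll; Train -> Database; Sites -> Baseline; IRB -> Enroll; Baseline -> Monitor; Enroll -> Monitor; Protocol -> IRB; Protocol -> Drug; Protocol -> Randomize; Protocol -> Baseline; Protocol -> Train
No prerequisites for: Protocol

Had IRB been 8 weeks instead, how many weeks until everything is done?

Critical path before the change: Protocol→IRB→Enroll→Monitor = 8+10+4+3 = 25 giving 25 weeks.
IRB lies on that path, so at 8 weeks the path becomes 23 weeks.
New critical path: Protocol→Sites→Baseline→Monitor = 8+9+4+3 = 24 ⇒ 24 weeks.

24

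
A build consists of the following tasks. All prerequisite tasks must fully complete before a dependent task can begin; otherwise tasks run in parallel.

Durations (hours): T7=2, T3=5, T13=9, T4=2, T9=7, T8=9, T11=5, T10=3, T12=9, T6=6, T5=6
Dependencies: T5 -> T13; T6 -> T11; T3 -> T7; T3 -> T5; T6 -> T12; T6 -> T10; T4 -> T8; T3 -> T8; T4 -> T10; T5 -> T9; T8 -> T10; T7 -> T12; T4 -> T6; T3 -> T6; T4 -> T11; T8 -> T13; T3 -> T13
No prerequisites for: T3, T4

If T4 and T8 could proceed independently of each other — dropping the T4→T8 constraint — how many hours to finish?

Before: longest chain T3→T8→T13 = 5+9+9 = 23, finish 23.
Dropping T4→T8 doesn't change T8's earliest start (5); another predecessor still binds.
The longest chain is now T3→T8→T13 = 5+9+9 = 23, so the schedule takes 23 hours.

23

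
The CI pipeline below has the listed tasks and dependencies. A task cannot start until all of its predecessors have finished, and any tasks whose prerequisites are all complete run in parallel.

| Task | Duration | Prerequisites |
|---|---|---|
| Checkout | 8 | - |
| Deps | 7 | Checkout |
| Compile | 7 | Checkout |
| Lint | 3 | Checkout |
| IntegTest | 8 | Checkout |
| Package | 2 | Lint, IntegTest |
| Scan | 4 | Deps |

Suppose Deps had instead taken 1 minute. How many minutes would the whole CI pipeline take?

Baseline: Checkout→Deps→Scan = 8+7+4 = 19 → 19 minutes.
Since Deps is critical, the -6 change carries straight to that chain (now 13 minutes).
Now Checkout→IntegTest→Package = 8+8+2 = 18 is longest, so the finish becomes 18 minutes.

18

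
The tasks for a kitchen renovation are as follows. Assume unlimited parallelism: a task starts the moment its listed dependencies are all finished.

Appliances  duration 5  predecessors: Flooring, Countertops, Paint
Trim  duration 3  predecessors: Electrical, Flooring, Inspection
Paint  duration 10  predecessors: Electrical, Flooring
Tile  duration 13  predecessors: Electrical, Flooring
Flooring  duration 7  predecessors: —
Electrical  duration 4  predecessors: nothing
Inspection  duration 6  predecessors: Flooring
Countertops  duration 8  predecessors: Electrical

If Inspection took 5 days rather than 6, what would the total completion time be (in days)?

Actual critical path: Flooring→Paint→Appliances = 7+10+5 = 22 ⇒ 22 days.
Inspection is off the critical path — its longest chain is 16 days, giving 6 of slack.
The critical path is still Flooring→Paint→Appliances; finish is now 22 days.

22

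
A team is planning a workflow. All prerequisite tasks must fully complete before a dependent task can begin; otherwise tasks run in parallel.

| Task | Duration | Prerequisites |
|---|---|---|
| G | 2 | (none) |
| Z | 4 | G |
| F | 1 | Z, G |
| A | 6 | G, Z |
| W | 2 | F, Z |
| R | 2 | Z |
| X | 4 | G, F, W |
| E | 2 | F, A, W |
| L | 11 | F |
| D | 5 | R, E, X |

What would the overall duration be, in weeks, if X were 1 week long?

19

Baseline: G→Z→A→E→D = 2+4+6+2+5 = 19 → 19 weeks.
X is off the critical path — its longest chain is 18 weeks, giving 1 of slack.
No other chain overtakes it, so the finish is 19 weeks.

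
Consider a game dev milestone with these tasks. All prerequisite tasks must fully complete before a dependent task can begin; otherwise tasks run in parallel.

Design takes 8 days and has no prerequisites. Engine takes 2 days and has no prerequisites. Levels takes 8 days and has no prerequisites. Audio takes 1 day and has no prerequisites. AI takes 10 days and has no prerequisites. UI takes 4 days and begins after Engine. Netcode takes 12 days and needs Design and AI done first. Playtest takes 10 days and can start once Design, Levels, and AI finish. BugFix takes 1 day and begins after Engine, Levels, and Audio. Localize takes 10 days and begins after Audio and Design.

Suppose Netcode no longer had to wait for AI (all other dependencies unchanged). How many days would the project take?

20

With the dependency in place, AI→Netcode = 10+12 = 22 sets the finish at 22 days.
Without AI→Netcode, Netcode's earliest start moves from 10 to 8.
New critical path: Design→Netcode = 8+12 = 20 ⇒ 20 days.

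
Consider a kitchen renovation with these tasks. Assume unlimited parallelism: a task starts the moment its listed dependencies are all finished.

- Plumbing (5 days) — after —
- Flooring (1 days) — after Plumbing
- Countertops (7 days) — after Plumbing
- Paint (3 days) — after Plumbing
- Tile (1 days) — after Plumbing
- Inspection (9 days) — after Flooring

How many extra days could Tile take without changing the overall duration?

9

Critical path: Plumbing→Flooring→Inspection = 5+1+9 = 15, so the finish is 15 days.
Longest path through Tile: 6 days (earliest finish 6, latest finish 15).
So Tile can slip 15 − 6 = 9 days.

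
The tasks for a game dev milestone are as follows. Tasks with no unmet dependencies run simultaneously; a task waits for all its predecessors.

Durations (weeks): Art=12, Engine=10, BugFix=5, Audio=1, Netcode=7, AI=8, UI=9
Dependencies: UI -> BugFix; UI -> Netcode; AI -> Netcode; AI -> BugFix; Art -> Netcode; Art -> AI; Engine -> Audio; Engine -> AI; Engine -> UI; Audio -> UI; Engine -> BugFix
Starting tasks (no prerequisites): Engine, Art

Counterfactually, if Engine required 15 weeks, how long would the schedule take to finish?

32

Baseline: Engine→Audio→UI→Netcode = 10+1+9+7 = 27 → 27 weeks.
Engine is on the critical path; changing it to 15 makes that path 32 weeks.
The critical path is still Engine→Audio→UI→Netcode; finish is now 32 weeks.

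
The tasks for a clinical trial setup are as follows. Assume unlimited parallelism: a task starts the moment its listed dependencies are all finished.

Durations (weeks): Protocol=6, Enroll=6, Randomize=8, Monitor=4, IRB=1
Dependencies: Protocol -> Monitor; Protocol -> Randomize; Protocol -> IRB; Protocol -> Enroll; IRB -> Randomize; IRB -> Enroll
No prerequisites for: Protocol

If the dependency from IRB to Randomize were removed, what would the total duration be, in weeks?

With the dependency in place, Protocol→IRB→Randomize = 6+1+8 = 15 sets the finish at 15 weeks.
Without IRB→Randomize, Randomize's earliest start moves from 7 to 6.
After: Protocol→Randomize = 6+8 = 14 → 14 weeks.

14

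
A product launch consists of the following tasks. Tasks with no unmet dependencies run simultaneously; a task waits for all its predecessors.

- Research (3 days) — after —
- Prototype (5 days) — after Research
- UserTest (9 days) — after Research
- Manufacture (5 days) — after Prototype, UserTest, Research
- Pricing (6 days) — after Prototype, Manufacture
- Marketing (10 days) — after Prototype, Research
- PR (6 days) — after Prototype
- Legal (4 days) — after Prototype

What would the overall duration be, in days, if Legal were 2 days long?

23

Critical path before the change: Research→UserTest→Manufacture→Pricing = 3+9+5+6 = 23 giving 23 days.
Legal has 11 days of float (longest path through it is 12).
No other chain overtakes it, so the finish is 23 days.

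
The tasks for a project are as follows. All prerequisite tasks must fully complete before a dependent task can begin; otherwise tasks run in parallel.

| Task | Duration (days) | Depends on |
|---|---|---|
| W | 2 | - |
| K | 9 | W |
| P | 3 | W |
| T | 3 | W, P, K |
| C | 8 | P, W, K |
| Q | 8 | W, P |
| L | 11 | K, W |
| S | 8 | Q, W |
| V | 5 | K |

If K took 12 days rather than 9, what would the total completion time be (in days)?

Actual critical path: W→K→L = 2+9+11 = 22 ⇒ 22 days.
K lies on that path, so at 12 days the path becomes 25 days.
No other chain overtakes it, so the finish is 25 days.

25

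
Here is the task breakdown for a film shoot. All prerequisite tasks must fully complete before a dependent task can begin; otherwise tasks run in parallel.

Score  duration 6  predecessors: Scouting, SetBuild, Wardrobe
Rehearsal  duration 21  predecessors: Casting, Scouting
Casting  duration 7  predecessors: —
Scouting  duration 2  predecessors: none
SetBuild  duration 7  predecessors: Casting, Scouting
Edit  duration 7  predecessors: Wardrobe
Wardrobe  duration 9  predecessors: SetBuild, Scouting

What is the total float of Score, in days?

1

Critical path: Casting→SetBuild→Wardrobe→Edit = 7+7+9+7 = 30, so the finish is 30 days.
Longest path through Score: 29 days (earliest finish 29, latest finish 30).
So Score can slip 30 − 29 = 1 day.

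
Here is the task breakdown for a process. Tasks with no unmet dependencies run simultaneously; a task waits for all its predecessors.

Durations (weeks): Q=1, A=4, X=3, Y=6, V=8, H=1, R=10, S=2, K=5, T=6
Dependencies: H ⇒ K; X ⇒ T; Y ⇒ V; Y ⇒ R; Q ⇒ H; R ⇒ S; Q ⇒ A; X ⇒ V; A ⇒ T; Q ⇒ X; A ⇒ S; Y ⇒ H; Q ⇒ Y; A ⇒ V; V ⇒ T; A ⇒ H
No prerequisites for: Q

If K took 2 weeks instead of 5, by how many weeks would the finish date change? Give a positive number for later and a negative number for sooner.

0

Actual critical path: Q→Y→V→T = 1+6+8+6 = 21 ⇒ 21 weeks.
The longest path through K is only 13 weeks, so K has float 8.
That remains the longest chain; total 21 weeks.
Change in finish: 21 − 21 = +0 weeks.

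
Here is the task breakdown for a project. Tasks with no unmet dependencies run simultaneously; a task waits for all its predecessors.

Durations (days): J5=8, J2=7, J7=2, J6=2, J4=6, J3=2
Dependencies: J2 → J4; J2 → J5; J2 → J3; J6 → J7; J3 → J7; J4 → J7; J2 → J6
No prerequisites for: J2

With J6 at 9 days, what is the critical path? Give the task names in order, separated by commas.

Baseline: J2→J4→J7 = 7+6+2 = 15 → 15 days.
J6 is off the critical path — its longest chain is 11 days, giving 4 of slack.
Now J2→J6→J7 = 7+9+2 = 18 is longest, so the finish becomes 18 days.

J2, J6, J7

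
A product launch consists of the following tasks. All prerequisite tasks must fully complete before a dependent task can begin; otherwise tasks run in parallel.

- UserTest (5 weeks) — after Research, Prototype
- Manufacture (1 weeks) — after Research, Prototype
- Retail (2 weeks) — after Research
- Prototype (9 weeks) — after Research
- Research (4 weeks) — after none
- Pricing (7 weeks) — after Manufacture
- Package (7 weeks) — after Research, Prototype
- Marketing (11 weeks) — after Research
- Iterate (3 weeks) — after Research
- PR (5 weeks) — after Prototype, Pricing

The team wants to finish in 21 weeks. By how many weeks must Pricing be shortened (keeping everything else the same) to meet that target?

5

Current finish: 26 weeks; target: 21.
Pricing is on every critical path, so each week cut from Pricing cuts the finish by one (this holds down to a finish of 20).
Need 26 − 21 = 5 weeks off Pricing → Pricing becomes 2 weeks, finish becomes 21.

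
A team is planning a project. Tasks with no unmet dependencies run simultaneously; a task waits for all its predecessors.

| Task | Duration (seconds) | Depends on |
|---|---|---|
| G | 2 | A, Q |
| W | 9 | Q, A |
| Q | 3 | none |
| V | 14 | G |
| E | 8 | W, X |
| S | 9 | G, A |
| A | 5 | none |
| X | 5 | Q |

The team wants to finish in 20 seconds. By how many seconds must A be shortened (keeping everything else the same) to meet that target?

Current finish: 22 seconds; target: 20.
A is on every critical path, so each second cut from A cuts the finish by one (this holds down to a finish of 20).
Need 22 − 20 = 2 seconds off A → A becomes 3 seconds, finish becomes 20.

2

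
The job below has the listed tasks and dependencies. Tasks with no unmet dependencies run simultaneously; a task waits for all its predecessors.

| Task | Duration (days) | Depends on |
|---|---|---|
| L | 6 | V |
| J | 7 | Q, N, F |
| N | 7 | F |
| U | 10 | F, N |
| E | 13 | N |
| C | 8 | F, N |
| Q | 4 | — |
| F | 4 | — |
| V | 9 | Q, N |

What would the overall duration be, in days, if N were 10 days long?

29

As given, the longest chain is F→N→V→L = 4+7+9+6 = 26, so the finish is 26 days.
N is on the critical path; changing it to 10 makes that path 29 days.
The critical path is still F→N→V→L; finish is now 29 days.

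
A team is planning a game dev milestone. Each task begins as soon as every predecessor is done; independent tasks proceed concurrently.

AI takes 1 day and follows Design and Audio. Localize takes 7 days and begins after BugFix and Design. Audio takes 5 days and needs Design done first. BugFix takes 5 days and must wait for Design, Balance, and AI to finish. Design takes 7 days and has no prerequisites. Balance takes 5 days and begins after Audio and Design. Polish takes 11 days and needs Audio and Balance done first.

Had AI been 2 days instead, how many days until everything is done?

As given, the longest chain is Design→Audio→Balance→BugFix→Localize = 7+5+5+5+7 = 29, so the finish is 29 days.
The longest path through AI is only 25 days, so AI has float 4.
No other chain overtakes it, so the finish is 29 days.

29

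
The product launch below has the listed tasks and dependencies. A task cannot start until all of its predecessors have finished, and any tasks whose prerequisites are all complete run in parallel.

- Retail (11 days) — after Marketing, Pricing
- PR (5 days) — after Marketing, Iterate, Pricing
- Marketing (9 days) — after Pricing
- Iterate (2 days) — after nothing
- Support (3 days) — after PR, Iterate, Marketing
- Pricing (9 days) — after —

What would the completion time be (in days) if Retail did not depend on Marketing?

With the dependency in place, Pricing→Marketing→Retail = 9+9+11 = 29 sets the finish at 29 days.
Without Marketing→Retail, Retail's earliest start moves from 18 to 9.
The longest chain is now Pricing→Marketing→PR→Support = 9+9+5+3 = 26, so the schedule takes 26 days.

26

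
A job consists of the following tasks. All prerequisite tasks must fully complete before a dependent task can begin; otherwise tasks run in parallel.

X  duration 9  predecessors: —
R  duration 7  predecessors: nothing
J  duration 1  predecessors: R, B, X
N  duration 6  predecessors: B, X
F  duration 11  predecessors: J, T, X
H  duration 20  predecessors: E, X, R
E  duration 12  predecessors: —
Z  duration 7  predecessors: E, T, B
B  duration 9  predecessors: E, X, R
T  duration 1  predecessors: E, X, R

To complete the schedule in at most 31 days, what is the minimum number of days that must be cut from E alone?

2

Current finish: 33 days; target: 31.
E is on every critical path, so each day cut from E cuts the finish by one (this holds down to a finish of 30).
Need 33 − 31 = 2 days off E → E becomes 10 days, finish becomes 31.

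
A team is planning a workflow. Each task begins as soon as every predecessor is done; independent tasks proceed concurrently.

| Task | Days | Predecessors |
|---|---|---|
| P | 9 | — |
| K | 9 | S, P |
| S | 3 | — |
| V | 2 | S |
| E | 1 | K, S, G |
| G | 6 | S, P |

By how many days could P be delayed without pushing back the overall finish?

0

P→K→E = 9+9+1 = 19 sets the makespan at 19 days.
P finishes as early as 9 and must finish by 9.
Float = 19 − 19 = 0.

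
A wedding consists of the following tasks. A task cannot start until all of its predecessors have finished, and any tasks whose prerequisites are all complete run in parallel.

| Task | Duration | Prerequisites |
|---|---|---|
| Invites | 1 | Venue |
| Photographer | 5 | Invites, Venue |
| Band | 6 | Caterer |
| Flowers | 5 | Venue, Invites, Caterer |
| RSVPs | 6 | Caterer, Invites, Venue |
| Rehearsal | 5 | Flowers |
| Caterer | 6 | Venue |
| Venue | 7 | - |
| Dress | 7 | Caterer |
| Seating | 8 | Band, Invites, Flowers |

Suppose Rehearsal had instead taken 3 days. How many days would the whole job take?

27

Baseline: Venue→Caterer→Band→Seating = 7+6+6+8 = 27 → 27 days.
The longest path through Rehearsal is only 23 days, so Rehearsal has float 4.
That remains the longest chain; total 27 days.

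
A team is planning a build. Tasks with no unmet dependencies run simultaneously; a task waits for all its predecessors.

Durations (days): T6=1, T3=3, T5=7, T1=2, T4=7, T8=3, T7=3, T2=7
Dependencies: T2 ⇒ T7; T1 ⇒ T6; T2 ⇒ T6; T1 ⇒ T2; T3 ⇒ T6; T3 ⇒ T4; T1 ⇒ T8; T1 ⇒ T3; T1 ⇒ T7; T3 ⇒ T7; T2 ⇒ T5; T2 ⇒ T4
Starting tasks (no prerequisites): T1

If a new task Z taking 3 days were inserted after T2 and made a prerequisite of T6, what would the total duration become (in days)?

Originally the project takes 16 days.
With Z inserted, T6 now waits for max(T2, T3, T1, Z).
New critical path: T1→T2→T4 = 2+7+7 = 16 ⇒ 16 days.

16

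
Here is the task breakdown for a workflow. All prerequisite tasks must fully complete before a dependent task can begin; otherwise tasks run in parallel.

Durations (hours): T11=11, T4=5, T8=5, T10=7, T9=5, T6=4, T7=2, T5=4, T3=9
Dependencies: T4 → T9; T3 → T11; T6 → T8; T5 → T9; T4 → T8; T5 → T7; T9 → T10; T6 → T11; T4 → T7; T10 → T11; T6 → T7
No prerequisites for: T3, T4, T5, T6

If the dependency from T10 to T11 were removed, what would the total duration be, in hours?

Before: longest chain T4→T9→T10→T11 = 5+5+7+11 = 28, finish 28.
Without T10→T11, T11's earliest start moves from 17 to 9.
New critical path: T3→T11 = 9+11 = 20 ⇒ 20 hours.

20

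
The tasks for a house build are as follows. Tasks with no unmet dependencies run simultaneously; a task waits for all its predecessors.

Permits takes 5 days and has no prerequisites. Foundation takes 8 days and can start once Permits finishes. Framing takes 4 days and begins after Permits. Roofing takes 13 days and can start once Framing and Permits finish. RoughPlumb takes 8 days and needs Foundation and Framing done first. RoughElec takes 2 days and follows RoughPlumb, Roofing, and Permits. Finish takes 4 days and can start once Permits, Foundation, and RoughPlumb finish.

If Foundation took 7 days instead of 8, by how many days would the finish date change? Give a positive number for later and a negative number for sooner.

The binding path is Permits→Foundation→RoughPlumb→Finish = 5+8+8+4 = 25; finish at 25 days.
Foundation lies on that path, so at 7 days the path becomes 24 days.
The critical path is still Permits→Foundation→RoughPlumb→Finish; finish is now 24 days.
Change in finish: 24 − 25 = -1 days.

-1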